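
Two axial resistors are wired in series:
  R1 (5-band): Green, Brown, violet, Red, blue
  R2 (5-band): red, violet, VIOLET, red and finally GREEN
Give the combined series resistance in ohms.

R1: green, brown, violet → 517; red ×10^2 → 51700 Ω.
R2: red, violet, violet → 277; red ×10^2 → 27700 Ω.
Series: 51700 + 27700 = 79400 Ω.

79400 Ω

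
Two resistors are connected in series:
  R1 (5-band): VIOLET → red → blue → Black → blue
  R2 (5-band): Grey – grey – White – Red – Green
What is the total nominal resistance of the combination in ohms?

R1: violet, red, blue → 726; black ×1 → 726 Ω.
R2: grey, grey, white → 889; red ×10^2 → 88900 Ω.
Series: 726 + 88900 = 89626 Ω.

89626 Ω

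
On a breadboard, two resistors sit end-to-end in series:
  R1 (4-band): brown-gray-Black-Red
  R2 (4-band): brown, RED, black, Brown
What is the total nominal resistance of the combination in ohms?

30 Ω

R1: brown, grey → 18; black ×1 → 18 Ω.
R2: brown, red → 12; black ×1 → 12 Ω.
Series: 18 + 12 = 30 Ω.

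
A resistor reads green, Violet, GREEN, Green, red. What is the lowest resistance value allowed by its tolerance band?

Green → 5 (first significant figure)
Violet → 7 (second significant figure)
Green → 5 (third significant figure)
Green → ×10^5 multiplier
Red → ±2% tolerance
575 × 100000 = 57500000 Ω
Lowest = 57500000 × (1 − 2/100) = 56350000 Ω.

56350000 Ω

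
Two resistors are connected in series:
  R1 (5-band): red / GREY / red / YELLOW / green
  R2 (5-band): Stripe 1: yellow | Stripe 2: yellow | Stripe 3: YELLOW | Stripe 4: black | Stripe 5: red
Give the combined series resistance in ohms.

R1: red, grey, red → 282; yellow ×10^4 → 2820000 Ω.
R2: yellow, yellow, yellow → 444; black ×1 → 444 Ω.
Series: 2820000 + 444 = 2820444 Ω.

2820444 Ω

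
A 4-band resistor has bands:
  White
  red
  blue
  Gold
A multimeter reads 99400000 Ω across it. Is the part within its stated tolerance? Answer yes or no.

no

White → 9 (first significant figure)
Red → 2 (second significant figure)
Blue → ×10^6 multiplier
Gold → ±5% tolerance
92 × 1000000 = 92000000 Ω
Allowed range: 87400000 Ω to 96600000 Ω.
99400000 Ω lies outside that range.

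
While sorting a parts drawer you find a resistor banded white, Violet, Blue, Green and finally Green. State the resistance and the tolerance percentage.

White → 9 (first significant figure)
Violet → 7 (second significant figure)
Blue → 6 (third significant figure)
Green → ×10^5 multiplier
Green → ±0.5% tolerance
976 × 100000 = 97600000 Ω

97600000 Ω ±0.5%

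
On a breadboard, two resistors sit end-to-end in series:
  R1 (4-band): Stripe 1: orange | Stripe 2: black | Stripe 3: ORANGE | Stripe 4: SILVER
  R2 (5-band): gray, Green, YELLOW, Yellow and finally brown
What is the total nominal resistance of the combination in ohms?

8570000 Ω

R1: orange, black → 30; orange ×10^3 → 30000 Ω.
R2: grey, green, yellow → 854; yellow ×10^4 → 8540000 Ω.
Series: 30000 + 8540000 = 8570000 Ω.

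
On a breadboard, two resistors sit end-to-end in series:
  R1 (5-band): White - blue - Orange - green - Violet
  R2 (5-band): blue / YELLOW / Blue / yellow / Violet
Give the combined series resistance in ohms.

R1: white, blue, orange → 963; green ×10^5 → 96300000 Ω.
R2: blue, yellow, blue → 646; yellow ×10^4 → 6460000 Ω.
Series: 96300000 + 6460000 = 102760000 Ω.

102760000 Ω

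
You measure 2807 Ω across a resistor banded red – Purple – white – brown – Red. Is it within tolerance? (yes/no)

Red → 2 (first significant figure)
Violet → 7 (second significant figure)
White → 9 (third significant figure)
Brown → ×10 multiplier
Red → ±2% tolerance
279 × 10 = 2790 Ω
Allowed range: 2734.2 Ω to 2845.8 Ω.
2807 Ω lies inside that range.

yes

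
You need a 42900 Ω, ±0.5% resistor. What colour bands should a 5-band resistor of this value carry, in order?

yellow, red, white, red, green

42900 Ω = 429 × 10^2.
4 → yellow
2 → red
9 → white
Multiplier 10^2 → red.
±0.5% tolerance → green.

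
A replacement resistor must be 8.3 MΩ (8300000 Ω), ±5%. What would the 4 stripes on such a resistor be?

grey, orange, green, gold

8300000 Ω = 83 × 10^5.
8 → grey
3 → orange
Multiplier 10^5 → green.
±5% tolerance → gold.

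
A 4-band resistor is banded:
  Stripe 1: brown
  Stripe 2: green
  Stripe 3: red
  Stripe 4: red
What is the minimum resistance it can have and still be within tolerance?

1470 Ω

Brown → 1 (first significant figure)
Green → 5 (second significant figure)
Red → ×10^2 multiplier
Red → ±2% tolerance
15 × 100 = 1500 Ω
Minimum = 1500 × (1 − 2/100) = 1470 Ω.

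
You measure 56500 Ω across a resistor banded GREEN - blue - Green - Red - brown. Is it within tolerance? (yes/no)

Green → 5 (first significant figure)
Blue → 6 (second significant figure)
Green → 5 (third significant figure)
Red → ×10^2 multiplier
Brown → ±1% tolerance
565 × 100 = 56500 Ω
Allowed range: 55935 Ω to 57065 Ω.
56500 Ω lies inside that range.

yes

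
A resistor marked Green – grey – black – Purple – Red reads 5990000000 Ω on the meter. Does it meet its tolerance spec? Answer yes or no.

Green → 5 (first significant figure)
Grey → 8 (second significant figure)
Black → 0 (third significant figure)
Violet → ×10^7 multiplier
Red → ±2% tolerance
580 × 10000000 = 5800000000 Ω
Allowed range: 5684000000 Ω to 5916000000 Ω.
5990000000 Ω lies outside that range.

no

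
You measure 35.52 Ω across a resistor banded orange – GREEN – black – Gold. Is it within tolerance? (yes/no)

Orange → 3 (first significant figure)
Green → 5 (second significant figure)
Black → ×1 multiplier
Gold → ±5% tolerance
35 × 1 = 35 Ω
Allowed range: 33.25 Ω to 36.75 Ω.
35.52 Ω lies inside that range.

yes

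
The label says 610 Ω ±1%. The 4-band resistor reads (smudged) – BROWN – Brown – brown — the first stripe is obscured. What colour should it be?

blue

610 Ω = 61 × 10^1.
The first band gives digit 6 of the significand, and 6 is blue.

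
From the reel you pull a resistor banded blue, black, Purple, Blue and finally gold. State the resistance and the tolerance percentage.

607000000 Ω ±5%

Blue → 6 (first significant figure)
Black → 0 (second significant figure)
Violet → 7 (third significant figure)
Blue → ×10^6 multiplier
Gold → ±5% tolerance
607 × 1000000 = 607000000 Ω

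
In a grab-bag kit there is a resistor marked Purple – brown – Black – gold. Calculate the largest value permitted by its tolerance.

74.55 Ω

Violet → 7 (first significant figure)
Brown → 1 (second significant figure)
Black → ×1 multiplier
Gold → ±5% tolerance
71 × 1 = 71 Ω
Largest = 71 × (1 + 5/100) = 74.55 Ω.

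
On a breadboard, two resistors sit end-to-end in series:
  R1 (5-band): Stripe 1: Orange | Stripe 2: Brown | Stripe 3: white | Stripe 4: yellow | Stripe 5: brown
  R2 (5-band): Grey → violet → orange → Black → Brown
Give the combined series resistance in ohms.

3190873 Ω

R1: orange, brown, white → 319; yellow ×10^4 → 3190000 Ω.
R2: grey, violet, orange → 873; black ×1 → 873 Ω.
Series: 3190000 + 873 = 3190873 Ω.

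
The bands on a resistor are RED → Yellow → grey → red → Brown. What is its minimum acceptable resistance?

Red → 2 (first significant figure)
Yellow → 4 (second significant figure)
Grey → 8 (third significant figure)
Red → ×10^2 multiplier
Brown → ±1% tolerance
248 × 100 = 24800 Ω
Minimum = 24800 × (1 − 1/100) = 24552 Ω.

24552 Ω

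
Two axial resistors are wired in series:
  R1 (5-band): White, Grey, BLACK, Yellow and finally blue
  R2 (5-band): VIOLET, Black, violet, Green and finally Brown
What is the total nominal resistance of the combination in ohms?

R1: white, grey, black → 980; yellow ×10^4 → 9800000 Ω.
R2: violet, black, violet → 707; green ×10^5 → 70700000 Ω.
Series: 9800000 + 70700000 = 80500000 Ω.

80500000 Ω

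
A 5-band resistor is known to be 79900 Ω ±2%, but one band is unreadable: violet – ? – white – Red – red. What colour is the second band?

79900 Ω = 799 × 10^2.
The second band gives digit 9 of the significand, and 9 is white.

white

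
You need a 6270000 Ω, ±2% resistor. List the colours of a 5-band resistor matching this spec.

6270000 Ω = 627 × 10^4.
6 → blue
2 → red
7 → violet
Multiplier 10^4 → yellow.
±2% tolerance → red.

blue, red, violet, yellow, red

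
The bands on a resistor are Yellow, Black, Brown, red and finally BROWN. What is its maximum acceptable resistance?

Yellow → 4 (first significant figure)
Black → 0 (second significant figure)
Brown → 1 (third significant figure)
Red → ×10^2 multiplier
Brown → ±1% tolerance
401 × 100 = 40100 Ω
Maximum = 40100 × (1 + 1/100) = 40501 Ω.

40501 Ω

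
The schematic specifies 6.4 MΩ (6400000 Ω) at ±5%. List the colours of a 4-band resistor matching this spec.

blue, yellow, green, gold

6400000 Ω = 64 × 10^5.
6 → blue
4 → yellow
Multiplier 10^5 → green.
±5% tolerance → gold.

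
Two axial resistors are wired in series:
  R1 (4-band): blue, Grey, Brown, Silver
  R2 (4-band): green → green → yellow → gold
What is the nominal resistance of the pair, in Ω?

550680 Ω

R1: blue, grey → 68; brown ×10 → 680 Ω.
R2: green, green → 55; yellow ×10^4 → 550000 Ω.
Series: 680 + 550000 = 550680 Ω.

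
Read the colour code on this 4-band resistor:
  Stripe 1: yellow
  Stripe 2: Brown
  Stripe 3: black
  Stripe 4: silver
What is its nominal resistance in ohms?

Yellow → 4 (first significant figure)
Brown → 1 (second significant figure)
Black → ×1 multiplier
41 × 1 = 41 Ω

41 Ω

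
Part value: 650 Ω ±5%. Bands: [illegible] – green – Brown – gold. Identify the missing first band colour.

blue

650 Ω = 65 × 10^1.
The first band gives digit 6 of the significand, and 6 is blue.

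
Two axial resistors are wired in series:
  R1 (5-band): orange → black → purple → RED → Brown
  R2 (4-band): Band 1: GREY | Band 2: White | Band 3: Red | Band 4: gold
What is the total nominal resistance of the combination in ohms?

R1: orange, black, violet → 307; red ×10^2 → 30700 Ω.
R2: grey, white → 89; red ×10^2 → 8900 Ω.
Series: 30700 + 8900 = 39600 Ω.

39600 Ω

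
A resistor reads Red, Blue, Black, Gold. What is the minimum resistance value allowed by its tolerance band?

24.7 Ω

Red → 2 (first significant figure)
Blue → 6 (second significant figure)
Black → ×1 multiplier
Gold → ±5% tolerance
26 × 1 = 26 Ω
Minimum = 26 × (1 − 5/100) = 24.7 Ω.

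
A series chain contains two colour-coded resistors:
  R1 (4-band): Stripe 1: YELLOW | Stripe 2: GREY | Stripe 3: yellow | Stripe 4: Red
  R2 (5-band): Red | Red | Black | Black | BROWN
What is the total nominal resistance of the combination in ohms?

480220 Ω

R1: yellow, grey → 48; yellow ×10^4 → 480000 Ω.
R2: red, red, black → 220; black ×1 → 220 Ω.
Series: 480000 + 220 = 480220 Ω.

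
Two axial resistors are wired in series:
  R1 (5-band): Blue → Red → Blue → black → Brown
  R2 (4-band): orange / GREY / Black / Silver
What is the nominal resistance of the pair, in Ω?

664 Ω

R1: blue, red, blue → 626; black ×1 → 626 Ω.
R2: orange, grey → 38; black ×1 → 38 Ω.
Series: 626 + 38 = 664 Ω.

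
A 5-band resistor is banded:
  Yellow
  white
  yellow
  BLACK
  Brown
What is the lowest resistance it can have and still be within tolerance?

489.06 Ω

Yellow → 4 (first significant figure)
White → 9 (second significant figure)
Yellow → 4 (third significant figure)
Black → ×1 multiplier
Brown → ±1% tolerance
494 × 1 = 494 Ω
Lowest = 494 × (1 − 1/100) = 489.06 Ω.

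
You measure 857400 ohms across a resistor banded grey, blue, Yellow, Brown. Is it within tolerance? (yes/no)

yes

Grey → 8 (first significant figure)
Blue → 6 (second significant figure)
Yellow → ×10^4 multiplier
Brown → ±1% tolerance
86 × 10000 = 860000 Ω
Allowed range: 851400 Ω to 868600 Ω.
857400 ohms lies inside that range.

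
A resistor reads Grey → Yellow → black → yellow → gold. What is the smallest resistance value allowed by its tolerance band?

Grey → 8 (first significant figure)
Yellow → 4 (second significant figure)
Black → 0 (third significant figure)
Yellow → ×10^4 multiplier
Gold → ±5% tolerance
840 × 10000 = 8400000 Ω
Smallest = 8400000 × (1 − 5/100) = 7980000 Ω.

7980000 Ω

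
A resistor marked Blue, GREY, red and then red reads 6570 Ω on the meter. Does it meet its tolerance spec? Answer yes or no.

Blue → 6 (first significant figure)
Grey → 8 (second significant figure)
Red → ×10^2 multiplier
Red → ±2% tolerance
68 × 100 = 6800 Ω
Allowed range: 6664 Ω to 6936 Ω.
6570 Ω lies outside that range.

no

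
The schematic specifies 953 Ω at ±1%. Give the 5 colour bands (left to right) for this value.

953 Ω = 953 × 10^0.
9 → white
5 → green
3 → orange
Multiplier 10^0 → black.
±1% tolerance → brown.

white, green, orange, black, brown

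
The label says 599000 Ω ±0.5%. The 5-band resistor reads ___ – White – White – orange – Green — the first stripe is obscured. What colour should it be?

green

599000 Ω = 599 × 10^3.
The first band gives digit 5 of the significand, and 5 is green.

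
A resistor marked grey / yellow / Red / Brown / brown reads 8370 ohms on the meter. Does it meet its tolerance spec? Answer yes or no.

yes

Grey → 8 (first significant figure)
Yellow → 4 (second significant figure)
Red → 2 (third significant figure)
Brown → ×10 multiplier
Brown → ±1% tolerance
842 × 10 = 8420 Ω
Allowed range: 8335.8 Ω to 8504.2 Ω.
8370 ohms lies inside that range.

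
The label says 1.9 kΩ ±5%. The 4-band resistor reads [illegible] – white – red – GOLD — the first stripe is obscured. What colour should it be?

1900 Ω = 19 × 10^2.
The first band gives digit 1 of the significand, and 1 is brown.

brown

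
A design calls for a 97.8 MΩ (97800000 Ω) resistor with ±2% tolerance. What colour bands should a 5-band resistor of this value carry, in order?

97800000 Ω = 978 × 10^5.
9 → white
7 → violet
8 → grey
Multiplier 10^5 → green.
±2% tolerance → red.

white, violet, grey, green, red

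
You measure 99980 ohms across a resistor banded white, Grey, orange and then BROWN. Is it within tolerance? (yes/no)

no

White → 9 (first significant figure)
Grey → 8 (second significant figure)
Orange → ×10^3 multiplier
Brown → ±1% tolerance
98 × 1000 = 98000 Ω
Allowed range: 97020 Ω to 98980 Ω.
99980 ohms lies outside that range.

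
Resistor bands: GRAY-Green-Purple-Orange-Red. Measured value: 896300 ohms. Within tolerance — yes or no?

no

Grey → 8 (first significant figure)
Green → 5 (second significant figure)
Violet → 7 (third significant figure)
Orange → ×10^3 multiplier
Red → ±2% tolerance
857 × 1000 = 857000 Ω
Allowed range: 839860 Ω to 874140 Ω.
896300 ohms lies outside that range.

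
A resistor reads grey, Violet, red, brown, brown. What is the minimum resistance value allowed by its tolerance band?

Grey → 8 (first significant figure)
Violet → 7 (second significant figure)
Red → 2 (third significant figure)
Brown → ×10 multiplier
Brown → ±1% tolerance
872 × 10 = 8720 Ω
Minimum = 8720 × (1 − 1/100) = 8632.8 Ω.

8632.8 Ω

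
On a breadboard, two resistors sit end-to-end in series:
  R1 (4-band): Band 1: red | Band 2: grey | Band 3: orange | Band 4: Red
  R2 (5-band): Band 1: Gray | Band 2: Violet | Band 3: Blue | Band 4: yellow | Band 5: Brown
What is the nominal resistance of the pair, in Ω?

R1: red, grey → 28; orange ×10^3 → 28000 Ω.
R2: grey, violet, blue → 876; yellow ×10^4 → 8760000 Ω.
Series: 28000 + 8760000 = 8788000 Ω.

8788000 Ω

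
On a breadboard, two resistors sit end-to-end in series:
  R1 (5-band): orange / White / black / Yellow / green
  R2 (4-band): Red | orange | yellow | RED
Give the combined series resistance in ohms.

R1: orange, white, black → 390; yellow ×10^4 → 3900000 Ω.
R2: red, orange → 23; yellow ×10^4 → 230000 Ω.
Series: 3900000 + 230000 = 4130000 Ω.

4130000 Ω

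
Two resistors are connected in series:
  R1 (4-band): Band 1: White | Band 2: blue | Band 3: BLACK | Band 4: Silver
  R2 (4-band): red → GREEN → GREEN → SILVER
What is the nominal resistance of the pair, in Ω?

2500096 Ω

R1: white, blue → 96; black ×1 → 96 Ω.
R2: red, green → 25; green ×10^5 → 2500000 Ω.
Series: 96 + 2500000 = 2500096 Ω.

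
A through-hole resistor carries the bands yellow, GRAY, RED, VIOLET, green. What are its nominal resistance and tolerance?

4820000000 Ω ±0.5%

Yellow → 4 (first significant figure)
Grey → 8 (second significant figure)
Red → 2 (third significant figure)
Violet → ×10^7 multiplier
Green → ±0.5% tolerance
482 × 10000000 = 4820000000 Ω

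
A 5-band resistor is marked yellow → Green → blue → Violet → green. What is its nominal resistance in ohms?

Yellow → 4 (first significant figure)
Green → 5 (second significant figure)
Blue → 6 (third significant figure)
Violet → ×10^7 multiplier
456 × 10000000 = 4560000000 Ω

4560000000 Ω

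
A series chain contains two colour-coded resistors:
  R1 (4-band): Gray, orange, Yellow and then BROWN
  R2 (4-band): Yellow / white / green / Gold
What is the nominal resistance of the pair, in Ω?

5730000 Ω

R1: grey, orange → 83; yellow ×10^4 → 830000 Ω.
R2: yellow, white → 49; green ×10^5 → 4900000 Ω.
Series: 830000 + 4900000 = 5730000 Ω.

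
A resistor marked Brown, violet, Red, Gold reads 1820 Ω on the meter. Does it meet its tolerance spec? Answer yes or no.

Brown → 1 (first significant figure)
Violet → 7 (second significant figure)
Red → ×10^2 multiplier
Gold → ±5% tolerance
17 × 100 = 1700 Ω
Allowed range: 1615 Ω to 1785 Ω.
1820 Ω lies outside that range.

no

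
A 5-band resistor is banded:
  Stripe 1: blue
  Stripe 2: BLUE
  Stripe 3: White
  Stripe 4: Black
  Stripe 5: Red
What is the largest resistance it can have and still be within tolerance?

Blue → 6 (first significant figure)
Blue → 6 (second significant figure)
White → 9 (third significant figure)
Black → ×1 multiplier
Red → ±2% tolerance
669 × 1 = 669 Ω
Largest = 669 × (1 + 2/100) = 682.38 Ω.

682.38 Ω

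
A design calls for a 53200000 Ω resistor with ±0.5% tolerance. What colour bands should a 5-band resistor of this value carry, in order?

green, orange, red, green, green

53200000 Ω = 532 × 10^5.
5 → green
3 → orange
2 → red
Multiplier 10^5 → green.
±0.5% tolerance → green.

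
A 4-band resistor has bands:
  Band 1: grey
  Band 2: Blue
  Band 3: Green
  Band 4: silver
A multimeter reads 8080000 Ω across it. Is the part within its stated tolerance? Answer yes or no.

yes

Grey → 8 (first significant figure)
Blue → 6 (second significant figure)
Green → ×10^5 multiplier
Silver → ±10% tolerance
86 × 100000 = 8600000 Ω
Allowed range: 7740000 Ω to 9460000 Ω.
8080000 Ω lies inside that range.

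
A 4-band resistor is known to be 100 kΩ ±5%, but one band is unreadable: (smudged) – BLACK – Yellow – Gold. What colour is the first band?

brown

100000 Ω = 10 × 10^4.
The first band gives digit 1 of the significand, and 1 is brown.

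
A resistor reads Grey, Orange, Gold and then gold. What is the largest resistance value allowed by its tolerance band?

8.715 Ω

Grey → 8 (first significant figure)
Orange → 3 (second significant figure)
Gold → ×0.1 multiplier
Gold → ±5% tolerance
83 × 0.1 = 8.3 Ω
Largest = 8.3 × (1 + 5/100) = 8.715 Ω.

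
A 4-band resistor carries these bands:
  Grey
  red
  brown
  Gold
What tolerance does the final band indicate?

The last band, gold, is the tolerance band.
Gold corresponds to ±5%.

±5%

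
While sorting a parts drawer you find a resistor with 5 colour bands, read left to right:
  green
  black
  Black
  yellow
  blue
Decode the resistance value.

Green → 5 (first significant figure)
Black → 0 (second significant figure)
Black → 0 (third significant figure)
Yellow → ×10^4 multiplier
500 × 10000 = 5000000 Ω

5000000 Ω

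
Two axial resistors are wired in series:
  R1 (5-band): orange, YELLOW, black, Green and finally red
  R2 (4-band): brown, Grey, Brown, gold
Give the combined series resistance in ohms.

34000180 Ω

R1: orange, yellow, black → 340; green ×10^5 → 34000000 Ω.
R2: brown, grey → 18; brown ×10 → 180 Ω.
Series: 34000000 + 180 = 34000180 Ω.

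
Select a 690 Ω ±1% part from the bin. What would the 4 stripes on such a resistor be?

blue, white, brown, brown

690 Ω = 69 × 10^1.
6 → blue
9 → white
Multiplier 10^1 → brown.
±1% tolerance → brown.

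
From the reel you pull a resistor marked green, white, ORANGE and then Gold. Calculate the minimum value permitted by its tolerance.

56050 Ω

Green → 5 (first significant figure)
White → 9 (second significant figure)
Orange → ×10^3 multiplier
Gold → ±5% tolerance
59 × 1000 = 59000 Ω
Minimum = 59000 × (1 − 5/100) = 56050 Ω.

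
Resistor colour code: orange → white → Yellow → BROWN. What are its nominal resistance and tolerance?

Orange → 3 (first significant figure)
White → 9 (second significant figure)
Yellow → ×10^4 multiplier
Brown → ±1% tolerance
39 × 10000 = 390000 Ω

390000 Ω ±1%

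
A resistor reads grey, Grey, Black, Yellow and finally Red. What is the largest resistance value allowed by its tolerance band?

8976000 Ω

Grey → 8 (first significant figure)
Grey → 8 (second significant figure)
Black → 0 (third significant figure)
Yellow → ×10^4 multiplier
Red → ±2% tolerance
880 × 10000 = 8800000 Ω
Largest = 8800000 × (1 + 2/100) = 8976000 Ω.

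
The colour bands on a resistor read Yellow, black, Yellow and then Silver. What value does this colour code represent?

Yellow → 4 (first significant figure)
Black → 0 (second significant figure)
Yellow → ×10^4 multiplier
40 × 10000 = 400000 Ω

400000 Ω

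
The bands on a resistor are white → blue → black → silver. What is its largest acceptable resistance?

White → 9 (first significant figure)
Blue → 6 (second significant figure)
Black → ×1 multiplier
Silver → ±10% tolerance
96 × 1 = 96 Ω
Largest = 96 × (1 + 10/100) = 105.6 Ω.

105.6 Ω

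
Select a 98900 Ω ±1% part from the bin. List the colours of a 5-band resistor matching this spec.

white, grey, white, red, brown

98900 Ω = 989 × 10^2.
9 → white
8 → grey
9 → white
Multiplier 10^2 → red.
±1% tolerance → brown.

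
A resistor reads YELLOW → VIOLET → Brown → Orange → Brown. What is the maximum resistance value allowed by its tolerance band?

Yellow → 4 (first significant figure)
Violet → 7 (second significant figure)
Brown → 1 (third significant figure)
Orange → ×10^3 multiplier
Brown → ±1% tolerance
471 × 1000 = 471000 Ω
Maximum = 471000 × (1 + 1/100) = 475710 Ω.

475710 Ω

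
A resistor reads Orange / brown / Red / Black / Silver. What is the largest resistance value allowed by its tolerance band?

343.2 Ω

Orange → 3 (first significant figure)
Brown → 1 (second significant figure)
Red → 2 (third significant figure)
Black → ×1 multiplier
Silver → ±10% tolerance
312 × 1 = 312 Ω
Largest = 312 × (1 + 10/100) = 343.2 Ω.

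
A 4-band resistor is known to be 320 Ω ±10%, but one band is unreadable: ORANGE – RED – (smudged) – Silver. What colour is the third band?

brown

320 Ω = 32 × 10^1.
The third band is the multiplier, 10^1, which is brown.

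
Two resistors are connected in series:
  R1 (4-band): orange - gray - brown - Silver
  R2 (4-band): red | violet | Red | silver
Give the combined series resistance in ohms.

R1: orange, grey → 38; brown ×10 → 380 Ω.
R2: red, violet → 27; red ×10^2 → 2700 Ω.
Series: 380 + 2700 = 3080 Ω.

3080 Ω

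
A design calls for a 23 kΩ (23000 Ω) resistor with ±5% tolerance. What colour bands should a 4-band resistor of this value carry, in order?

23000 Ω = 23 × 10^3.
2 → red
3 → orange
Multiplier 10^3 → orange.
±5% tolerance → gold.

red, orange, orange, gold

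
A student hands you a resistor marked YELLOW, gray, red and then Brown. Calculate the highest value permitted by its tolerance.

Yellow → 4 (first significant figure)
Grey → 8 (second significant figure)
Red → ×10^2 multiplier
Brown → ±1% tolerance
48 × 100 = 4800 Ω
Highest = 4800 × (1 + 1/100) = 4848 Ω.

4848 Ω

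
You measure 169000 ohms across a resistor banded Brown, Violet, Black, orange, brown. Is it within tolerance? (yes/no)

yes

Brown → 1 (first significant figure)
Violet → 7 (second significant figure)
Black → 0 (third significant figure)
Orange → ×10^3 multiplier
Brown → ±1% tolerance
170 × 1000 = 170000 Ω
Allowed range: 168300 Ω to 171700 Ω.
169000 ohms lies inside that range.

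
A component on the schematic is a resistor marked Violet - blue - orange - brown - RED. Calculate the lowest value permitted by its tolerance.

Violet → 7 (first significant figure)
Blue → 6 (second significant figure)
Orange → 3 (third significant figure)
Brown → ×10 multiplier
Red → ±2% tolerance
763 × 10 = 7630 Ω
Lowest = 7630 × (1 − 2/100) = 7477.4 Ω.

7477.4 Ω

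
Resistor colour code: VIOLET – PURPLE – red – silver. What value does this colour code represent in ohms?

Violet → 7 (first significant figure)
Violet → 7 (second significant figure)
Red → ×10^2 multiplier
77 × 100 = 7700 Ω

7700 Ω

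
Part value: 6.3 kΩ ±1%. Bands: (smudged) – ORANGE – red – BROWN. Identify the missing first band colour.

6300 Ω = 63 × 10^2.
The first band gives digit 6 of the significand, and 6 is blue.

blue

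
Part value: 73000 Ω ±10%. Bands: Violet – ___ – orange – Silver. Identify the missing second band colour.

orange

73000 Ω = 73 × 10^3.
The second band gives digit 3 of the significand, and 3 is orange.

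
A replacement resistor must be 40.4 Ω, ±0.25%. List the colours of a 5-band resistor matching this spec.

yellow, black, yellow, gold, blue

40.4 Ω = 404 × 10^-1.
4 → yellow
0 → black
4 → yellow
Multiplier 10^-1 → gold.
±0.25% tolerance → blue.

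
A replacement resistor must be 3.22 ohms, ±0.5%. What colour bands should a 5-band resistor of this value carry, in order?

orange, red, red, silver, green

3.22 Ω = 322 × 10^-2.
3 → orange
2 → red
2 → red
Multiplier 10^-2 → silver.
±0.5% tolerance → green.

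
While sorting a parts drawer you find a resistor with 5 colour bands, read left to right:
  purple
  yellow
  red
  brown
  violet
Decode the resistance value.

Violet → 7 (first significant figure)
Yellow → 4 (second significant figure)
Red → 2 (third significant figure)
Brown → ×10 multiplier
742 × 10 = 7420 Ω

7420 Ω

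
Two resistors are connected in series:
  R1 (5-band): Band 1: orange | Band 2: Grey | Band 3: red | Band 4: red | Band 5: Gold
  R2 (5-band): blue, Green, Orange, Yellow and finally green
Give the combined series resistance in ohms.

R1: orange, grey, red → 382; red ×10^2 → 38200 Ω.
R2: blue, green, orange → 653; yellow ×10^4 → 6530000 Ω.
Series: 38200 + 6530000 = 6568200 Ω.

6568200 Ω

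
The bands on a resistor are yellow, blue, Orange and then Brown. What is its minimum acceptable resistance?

Yellow → 4 (first significant figure)
Blue → 6 (second significant figure)
Orange → ×10^3 multiplier
Brown → ±1% tolerance
46 × 1000 = 46000 Ω
Minimum = 46000 × (1 − 1/100) = 45540 Ω.

45540 Ω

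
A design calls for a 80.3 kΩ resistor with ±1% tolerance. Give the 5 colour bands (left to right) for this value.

80300 Ω = 803 × 10^2.
8 → grey
0 → black
3 → orange
Multiplier 10^2 → red.
±1% tolerance → brown.

grey, black, orange, red, brown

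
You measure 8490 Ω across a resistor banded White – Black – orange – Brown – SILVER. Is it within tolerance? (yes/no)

yes

White → 9 (first significant figure)
Black → 0 (second significant figure)
Orange → 3 (third significant figure)
Brown → ×10 multiplier
Silver → ±10% tolerance
903 × 10 = 9030 Ω
Allowed range: 8127 Ω to 9933 Ω.
8490 Ω lies inside that range.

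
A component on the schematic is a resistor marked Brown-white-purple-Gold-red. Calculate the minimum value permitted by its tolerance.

19.306 Ω

Brown → 1 (first significant figure)
White → 9 (second significant figure)
Violet → 7 (third significant figure)
Gold → ×0.1 multiplier
Red → ±2% tolerance
197 × 0.1 = 19.7 Ω
Minimum = 19.7 × (1 − 2/100) = 19.306 Ω.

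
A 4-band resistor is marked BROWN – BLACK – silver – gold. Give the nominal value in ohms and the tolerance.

0.1 Ω ±5%

Brown → 1 (first significant figure)
Black → 0 (second significant figure)
Silver → ×0.01 multiplier
Gold → ±5% tolerance
10 × 0.01 = 0.1 Ω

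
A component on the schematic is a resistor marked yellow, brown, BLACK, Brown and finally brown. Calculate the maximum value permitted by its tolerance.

4141 Ω

Yellow → 4 (first significant figure)
Brown → 1 (second significant figure)
Black → 0 (third significant figure)
Brown → ×10 multiplier
Brown → ±1% tolerance
410 × 10 = 4100 Ω
Maximum = 4100 × (1 + 1/100) = 4141 Ω.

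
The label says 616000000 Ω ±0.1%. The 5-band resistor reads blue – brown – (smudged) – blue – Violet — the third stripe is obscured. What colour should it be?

blue

616000000 Ω = 616 × 10^6.
The third band gives digit 6 of the significand, and 6 is blue.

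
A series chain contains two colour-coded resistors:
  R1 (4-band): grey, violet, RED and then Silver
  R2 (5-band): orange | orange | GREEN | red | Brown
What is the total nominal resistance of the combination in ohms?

42200 Ω

R1: grey, violet → 87; red ×10^2 → 8700 Ω.
R2: orange, orange, green → 335; red ×10^2 → 33500 Ω.
Series: 8700 + 33500 = 42200 Ω.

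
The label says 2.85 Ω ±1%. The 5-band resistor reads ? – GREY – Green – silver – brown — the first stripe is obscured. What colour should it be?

red

2.85 Ω = 285 × 10^-2.
The first band gives digit 2 of the significand, and 2 is red.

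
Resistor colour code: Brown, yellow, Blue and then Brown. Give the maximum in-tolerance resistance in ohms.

Brown → 1 (first significant figure)
Yellow → 4 (second significant figure)
Blue → ×10^6 multiplier
Brown → ±1% tolerance
14 × 1000000 = 14000000 Ω
Maximum = 14000000 × (1 + 1/100) = 14140000 Ω.

14140000 Ω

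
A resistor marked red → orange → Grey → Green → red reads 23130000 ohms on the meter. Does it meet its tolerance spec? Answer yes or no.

no

Red → 2 (first significant figure)
Orange → 3 (second significant figure)
Grey → 8 (third significant figure)
Green → ×10^5 multiplier
Red → ±2% tolerance
238 × 100000 = 23800000 Ω
Allowed range: 23324000 Ω to 24276000 Ω.
23130000 ohms lies outside that range.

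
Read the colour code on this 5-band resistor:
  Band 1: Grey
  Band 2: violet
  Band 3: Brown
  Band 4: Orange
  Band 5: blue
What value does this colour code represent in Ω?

871000 Ω

Grey → 8 (first significant figure)
Violet → 7 (second significant figure)
Brown → 1 (third significant figure)
Orange → ×10^3 multiplier
871 × 1000 = 871000 Ω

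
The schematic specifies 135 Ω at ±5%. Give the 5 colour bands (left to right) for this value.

brown, orange, green, black, gold

135 Ω = 135 × 10^0.
1 → brown
3 → orange
5 → green
Multiplier 10^0 → black.
±5% tolerance → gold.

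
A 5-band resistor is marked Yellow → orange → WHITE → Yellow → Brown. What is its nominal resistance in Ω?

Yellow → 4 (first significant figure)
Orange → 3 (second significant figure)
White → 9 (third significant figure)
Yellow → ×10^4 multiplier
439 × 10000 = 4390000 Ω

4390000 Ω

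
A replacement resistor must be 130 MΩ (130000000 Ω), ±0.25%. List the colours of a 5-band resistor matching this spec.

130000000 Ω = 130 × 10^6.
1 → brown
3 → orange
0 → black
Multiplier 10^6 → blue.
±0.25% tolerance → blue.

brown, orange, black, blue, blue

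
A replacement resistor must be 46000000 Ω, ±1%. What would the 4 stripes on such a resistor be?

yellow, blue, blue, brown

46000000 Ω = 46 × 10^6.
4 → yellow
6 → blue
Multiplier 10^6 → blue.
±1% tolerance → brown.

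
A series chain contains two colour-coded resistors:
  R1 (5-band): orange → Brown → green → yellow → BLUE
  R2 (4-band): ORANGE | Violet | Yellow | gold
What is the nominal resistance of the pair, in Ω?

R1: orange, brown, green → 315; yellow ×10^4 → 3150000 Ω.
R2: orange, violet → 37; yellow ×10^4 → 370000 Ω.
Series: 3150000 + 370000 = 3520000 Ω.

3520000 Ω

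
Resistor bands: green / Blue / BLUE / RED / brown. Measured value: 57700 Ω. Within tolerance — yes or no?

Green → 5 (first significant figure)
Blue → 6 (second significant figure)
Blue → 6 (third significant figure)
Red → ×10^2 multiplier
Brown → ±1% tolerance
566 × 100 = 56600 Ω
Allowed range: 56034 Ω to 57166 Ω.
57700 Ω lies outside that range.

no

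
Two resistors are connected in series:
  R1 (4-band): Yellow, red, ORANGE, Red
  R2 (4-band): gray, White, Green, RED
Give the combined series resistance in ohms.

8942000 Ω

R1: yellow, red → 42; orange ×10^3 → 42000 Ω.
R2: grey, white → 89; green ×10^5 → 8900000 Ω.
Series: 42000 + 8900000 = 8942000 Ω.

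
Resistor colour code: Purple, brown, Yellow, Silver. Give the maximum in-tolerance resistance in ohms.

Violet → 7 (first significant figure)
Brown → 1 (second significant figure)
Yellow → ×10^4 multiplier
Silver → ±10% tolerance
71 × 10000 = 710000 Ω
Maximum = 710000 × (1 + 10/100) = 781000 Ω.

781000 Ω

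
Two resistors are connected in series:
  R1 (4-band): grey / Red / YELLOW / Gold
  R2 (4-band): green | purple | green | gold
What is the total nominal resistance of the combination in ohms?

6520000 Ω

R1: grey, red → 82; yellow ×10^4 → 820000 Ω.
R2: green, violet → 57; green ×10^5 → 5700000 Ω.
Series: 820000 + 5700000 = 6520000 Ω.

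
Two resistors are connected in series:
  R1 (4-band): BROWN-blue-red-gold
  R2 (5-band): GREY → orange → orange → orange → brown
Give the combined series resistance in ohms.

R1: brown, blue → 16; red ×10^2 → 1600 Ω.
R2: grey, orange, orange → 833; orange ×10^3 → 833000 Ω.
Series: 1600 + 833000 = 834600 Ω.

834600 Ω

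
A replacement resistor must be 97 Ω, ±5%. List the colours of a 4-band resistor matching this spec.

white, violet, black, gold

97 Ω = 97 × 10^0.
9 → white
7 → violet
Multiplier 10^0 → black.
±5% tolerance → gold.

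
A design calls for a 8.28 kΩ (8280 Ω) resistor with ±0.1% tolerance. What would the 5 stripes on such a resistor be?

8280 Ω = 828 × 10^1.
8 → grey
2 → red
8 → grey
Multiplier 10^1 → brown.
±0.1% tolerance → violet.

grey, red, grey, brown, violet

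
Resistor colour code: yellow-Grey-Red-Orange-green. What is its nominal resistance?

482000 Ω

Yellow → 4 (first significant figure)
Grey → 8 (second significant figure)
Red → 2 (third significant figure)
Orange → ×10^3 multiplier
482 × 1000 = 482000 Ω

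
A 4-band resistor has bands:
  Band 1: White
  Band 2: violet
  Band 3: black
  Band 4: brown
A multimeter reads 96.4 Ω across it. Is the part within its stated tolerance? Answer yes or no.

yes

White → 9 (first significant figure)
Violet → 7 (second significant figure)
Black → ×1 multiplier
Brown → ±1% tolerance
97 × 1 = 97 Ω
Allowed range: 96.03 Ω to 97.97 Ω.
96.4 Ω lies inside that range.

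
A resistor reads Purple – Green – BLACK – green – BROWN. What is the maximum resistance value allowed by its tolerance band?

75750000 Ω

Violet → 7 (first significant figure)
Green → 5 (second significant figure)
Black → 0 (third significant figure)
Green → ×10^5 multiplier
Brown → ±1% tolerance
750 × 100000 = 75000000 Ω
Maximum = 75000000 × (1 + 1/100) = 75750000 Ω.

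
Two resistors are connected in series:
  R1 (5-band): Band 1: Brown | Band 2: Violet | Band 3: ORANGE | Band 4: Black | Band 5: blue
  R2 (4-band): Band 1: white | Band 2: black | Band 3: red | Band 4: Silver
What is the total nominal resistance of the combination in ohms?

9173 Ω

R1: brown, violet, orange → 173; black ×1 → 173 Ω.
R2: white, black → 90; red ×10^2 → 9000 Ω.
Series: 173 + 9000 = 9173 Ω.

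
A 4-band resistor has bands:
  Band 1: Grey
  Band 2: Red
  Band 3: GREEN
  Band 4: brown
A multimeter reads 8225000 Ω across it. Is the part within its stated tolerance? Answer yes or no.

Grey → 8 (first significant figure)
Red → 2 (second significant figure)
Green → ×10^5 multiplier
Brown → ±1% tolerance
82 × 100000 = 8200000 Ω
Allowed range: 8118000 Ω to 8282000 Ω.
8225000 Ω lies inside that range.

yes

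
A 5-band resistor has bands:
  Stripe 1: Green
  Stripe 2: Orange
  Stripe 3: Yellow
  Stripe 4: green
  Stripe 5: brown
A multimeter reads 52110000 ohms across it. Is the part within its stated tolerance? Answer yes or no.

no

Green → 5 (first significant figure)
Orange → 3 (second significant figure)
Yellow → 4 (third significant figure)
Green → ×10^5 multiplier
Brown → ±1% tolerance
534 × 100000 = 53400000 Ω
Allowed range: 52866000 Ω to 53934000 Ω.
52110000 ohms lies outside that range.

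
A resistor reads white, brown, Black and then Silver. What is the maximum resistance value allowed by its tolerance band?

White → 9 (first significant figure)
Brown → 1 (second significant figure)
Black → ×1 multiplier
Silver → ±10% tolerance
91 × 1 = 91 Ω
Maximum = 91 × (1 + 10/100) = 100.1 Ω.

100.1 Ω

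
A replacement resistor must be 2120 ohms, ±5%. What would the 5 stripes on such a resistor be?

2120 Ω = 212 × 10^1.
2 → red
1 → brown
2 → red
Multiplier 10^1 → brown.
±5% tolerance → gold.

red, brown, red, brown, gold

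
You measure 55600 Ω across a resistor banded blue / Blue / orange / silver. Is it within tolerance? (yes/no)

no

Blue → 6 (first significant figure)
Blue → 6 (second significant figure)
Orange → ×10^3 multiplier
Silver → ±10% tolerance
66 × 1000 = 66000 Ω
Allowed range: 59400 Ω to 72600 Ω.
55600 Ω lies outside that range.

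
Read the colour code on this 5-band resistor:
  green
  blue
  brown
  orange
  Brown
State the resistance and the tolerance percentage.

561000 Ω ±1%

Green → 5 (first significant figure)
Blue → 6 (second significant figure)
Brown → 1 (third significant figure)
Orange → ×10^3 multiplier
Brown → ±1% tolerance
561 × 1000 = 561000 Ω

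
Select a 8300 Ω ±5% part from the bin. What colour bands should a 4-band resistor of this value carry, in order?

8300 Ω = 83 × 10^2.
8 → grey
3 → orange
Multiplier 10^2 → red.
±5% tolerance → gold.

grey, orange, red, gold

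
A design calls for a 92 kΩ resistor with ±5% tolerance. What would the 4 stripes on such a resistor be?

92000 Ω = 92 × 10^3.
9 → white
2 → red
Multiplier 10^3 → orange.
±5% tolerance → gold.

white, red, orange, gold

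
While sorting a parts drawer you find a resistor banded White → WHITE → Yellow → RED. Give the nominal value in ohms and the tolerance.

990000 Ω ±2%

White → 9 (first significant figure)
White → 9 (second significant figure)
Yellow → ×10^4 multiplier
Red → ±2% tolerance
99 × 10000 = 990000 Ω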